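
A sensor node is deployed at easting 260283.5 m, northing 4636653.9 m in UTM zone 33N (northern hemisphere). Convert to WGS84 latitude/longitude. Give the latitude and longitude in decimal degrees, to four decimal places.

Zone 33N: λ₀ = 15°, k₀ = 0.9996, false easting 500000 m.
Meridian distance M = (N − FN)/k₀ = 4638509.3 m.
Inverse transverse Mercator on WGS84 gives φ = 41.84550015°, λ = 12.11259989°.

lat 41.8455°, lon 12.1126°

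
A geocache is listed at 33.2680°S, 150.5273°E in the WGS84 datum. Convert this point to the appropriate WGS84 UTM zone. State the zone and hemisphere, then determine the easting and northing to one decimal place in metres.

Longitude 150.5273° lies in the 6° band [150°, 156°), giving zone 56; latitude is south of the equator, so 56S.
Zone 56 central meridian λ₀ = 6×56 − 183 = 153°; Δλ = -2.4727°.
Transverse Mercator on WGS84 with k₀ = 0.9996 gives E = 269682.847 m, N = 6316274.634 m.

Zone 56S: E 269682.8 m, N 6316274.6 m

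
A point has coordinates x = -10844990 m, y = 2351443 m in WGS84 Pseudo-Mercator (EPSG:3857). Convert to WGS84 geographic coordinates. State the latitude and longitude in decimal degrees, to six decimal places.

lat 20.660504°, lon -97.422203°

R = 6378137 m. λ = x/R = -97.42220273°.
φ = 2·arctan(exp(y/R)) − 90° = 2·arctan(1.44581) − 90° = 20.66050359°.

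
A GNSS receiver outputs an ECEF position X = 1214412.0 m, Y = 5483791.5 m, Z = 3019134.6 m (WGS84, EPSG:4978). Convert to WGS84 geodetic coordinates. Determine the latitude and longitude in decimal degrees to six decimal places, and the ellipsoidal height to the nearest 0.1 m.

lat 28.420200°, lon 77.513099°, h 3347.1 m

λ = atan2(Y, X) = 77.51309947°; p = √(X²+Y²) = 5616650.8 m.
Bowring's method on WGS84 (a = 6378137 m, b = 6356752.314 m) gives φ = 28.42019989°, h = 3347.053 m.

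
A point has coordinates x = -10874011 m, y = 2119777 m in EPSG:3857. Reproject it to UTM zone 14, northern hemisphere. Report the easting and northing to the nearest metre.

E 638880 m, N 2068268 m

Web Mercator inverse (R = 6378137 m) → φ = 18.70110261°, λ = -97.68290281°.
UTM 14N forward: E = 638879.755 m, N = 2068267.522 m.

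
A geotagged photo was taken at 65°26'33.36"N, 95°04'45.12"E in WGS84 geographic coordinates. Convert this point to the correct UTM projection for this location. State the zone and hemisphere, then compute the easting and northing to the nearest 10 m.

Longitude 95.0792° lies in the 6° band [90°, 96°), giving zone 46; latitude is north of the equator, so 46N.
Zone 46 central meridian λ₀ = 6×46 − 183 = 93°; Δλ = +2.0792°.
Transverse Mercator on WGS84 with k₀ = 0.9996 gives E = 596409.018 m, N = 7259374.232 m.

Zone 46N: E 596410 m, N 7259370 m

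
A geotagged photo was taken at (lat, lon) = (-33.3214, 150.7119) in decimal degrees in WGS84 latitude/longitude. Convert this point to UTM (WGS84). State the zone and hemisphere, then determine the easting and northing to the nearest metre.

Zone 56S: E 287011 m, N 6310745 m

Longitude 150.7119° lies in the 6° band [150°, 156°), giving zone 56; latitude is south of the equator, so 56S.
Zone 56 central meridian λ₀ = 6×56 − 183 = 153°; Δλ = -2.2881°.
Transverse Mercator on WGS84 with k₀ = 0.9996 gives E = 287010.937 m, N = 6310744.713 m.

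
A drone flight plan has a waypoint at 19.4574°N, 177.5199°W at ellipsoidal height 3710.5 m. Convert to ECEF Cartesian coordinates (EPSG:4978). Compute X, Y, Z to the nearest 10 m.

WGS84: a = 6378137 m, e² = 0.006694380; N(φ) = a/√(1−e²sin²φ) = 6380507.178 m.
X = (N+h)·cosφ·cosλ = -6013972.797 m; Y = (N+h)·cosφ·sinλ = -260482.997 m; Z = (N(1−e²)+h)·sinφ = 2112392.465 m.

X -6013970 m, Y -260480 m, Z 2112390 m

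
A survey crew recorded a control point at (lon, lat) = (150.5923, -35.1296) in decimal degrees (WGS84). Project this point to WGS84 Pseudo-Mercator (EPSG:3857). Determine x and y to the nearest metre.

Web Mercator is spherical with R = a = 6378137 m.
x = R·λ = 6378137 × 2.628331463 = 16763858.153 m.
y = R·ln tan(π/4 + φ/2) = 6378137 × -0.655600098 = -4181507.244 m.

x 16763858 m, y -4181507 m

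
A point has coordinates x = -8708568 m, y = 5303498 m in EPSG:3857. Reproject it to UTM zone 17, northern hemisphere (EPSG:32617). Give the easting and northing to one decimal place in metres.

E 725956.0 m, N 4758351.9 m

Web Mercator inverse (R = 6378137 m) → φ = 42.94430277°, λ = -78.23039737°.
UTM 17N forward: E = 725955.989 m, N = 4758351.906 m.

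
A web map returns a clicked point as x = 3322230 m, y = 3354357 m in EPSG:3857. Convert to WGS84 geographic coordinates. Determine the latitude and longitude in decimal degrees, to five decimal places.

R = 6378137 m. λ = x/R = 29.84409986°.
φ = 2·arctan(exp(y/R)) − 90° = 2·arctan(1.69201) − 90° = 28.83260024°.

lat 28.83260°, lon 29.84410°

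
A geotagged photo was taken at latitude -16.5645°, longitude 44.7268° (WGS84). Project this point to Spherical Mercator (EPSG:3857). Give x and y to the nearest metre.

Web Mercator is spherical with R = a = 6378137 m.
x = R·λ = 6378137 × 0.780629924 = 4978964.601 m.
y = R·ln tan(π/4 + φ/2) = 6378137 × -0.293218632 = -1870188.608 m.

x 4978965 m, y -1870189 m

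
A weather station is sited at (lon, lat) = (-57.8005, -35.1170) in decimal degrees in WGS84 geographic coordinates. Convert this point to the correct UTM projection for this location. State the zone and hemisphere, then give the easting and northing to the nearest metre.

Zone 21S: E 427056 m, N 6113689 m

Longitude -57.8005° lies in the 6° band [-60°, -54°), giving zone 21; latitude is south of the equator, so 21S.
Zone 21 central meridian λ₀ = 6×21 − 183 = -57°; Δλ = -0.8005°.
Transverse Mercator on WGS84 with k₀ = 0.9996 gives E = 427056.369 m, N = 6113688.820 m.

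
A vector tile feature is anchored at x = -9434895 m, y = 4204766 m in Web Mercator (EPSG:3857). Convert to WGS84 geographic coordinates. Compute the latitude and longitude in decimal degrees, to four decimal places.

lat 35.3003°, lon -84.7551°

R = 6378137 m. λ = x/R = -84.75510383°.
φ = 2·arctan(exp(y/R)) − 90° = 2·arctan(1.93334) − 90° = 35.30030022°.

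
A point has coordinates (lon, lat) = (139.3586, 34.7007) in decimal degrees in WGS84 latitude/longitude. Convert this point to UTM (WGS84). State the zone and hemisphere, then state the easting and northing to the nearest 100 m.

Longitude 139.3586° lies in the 6° band [138°, 144°), giving zone 54; latitude is north of the equator, so 54N.
Zone 54 central meridian λ₀ = 6×54 − 183 = 141°; Δλ = -1.6414°.
Transverse Mercator on WGS84 with k₀ = 0.9996 gives E = 349668.900 m, N = 3841078.719 m.

Zone 54N: E 349700 m, N 3841100 m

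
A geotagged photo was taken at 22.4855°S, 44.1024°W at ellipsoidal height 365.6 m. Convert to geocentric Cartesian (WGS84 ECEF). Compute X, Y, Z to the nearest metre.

X 4234240 m, Y -4103608 m, Z -2424313 m

WGS84: a = 6378137 m, e² = 0.006694380; N(φ) = a/√(1−e²sin²φ) = 6381261.940 m.
X = (N+h)·cosφ·cosλ = 4234240.380 m; Y = (N+h)·cosφ·sinλ = -4103608.327 m; Z = (N(1−e²)+h)·sinφ = -2424313.264 m.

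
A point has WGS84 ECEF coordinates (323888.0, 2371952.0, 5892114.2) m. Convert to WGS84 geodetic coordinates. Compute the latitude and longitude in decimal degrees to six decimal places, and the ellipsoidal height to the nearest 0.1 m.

λ = atan2(Y, X) = 82.22439983°; p = √(X²+Y²) = 2393963.2 m.
Bowring's method on WGS84 (a = 6378137 m, b = 6356752.314 m) gives φ = 68.02199992°, h = 110.453 m.

lat 68.022000°, lon 82.224400°, h 110.5 m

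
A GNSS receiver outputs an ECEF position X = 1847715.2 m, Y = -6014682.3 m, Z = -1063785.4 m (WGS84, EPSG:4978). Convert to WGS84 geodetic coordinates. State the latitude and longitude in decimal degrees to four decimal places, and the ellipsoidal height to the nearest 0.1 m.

λ = atan2(Y, X) = -72.92300045°; p = √(X²+Y²) = 6292094.6 m.
Bowring's method on WGS84 (a = 6378137 m, b = 6356752.314 m) gives φ = -9.65950016°, h = 3846.709 m.

lat -9.6595°, lon -72.9230°, h 3846.7 m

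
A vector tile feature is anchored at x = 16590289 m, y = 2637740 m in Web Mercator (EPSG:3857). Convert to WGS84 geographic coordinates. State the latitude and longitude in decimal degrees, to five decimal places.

R = 6378137 m. λ = x/R = 149.03310177°.
φ = 2·arctan(exp(y/R)) − 90° = 2·arctan(1.51219) − 90° = 23.04730186°.

lat 23.04730°, lon 149.03310°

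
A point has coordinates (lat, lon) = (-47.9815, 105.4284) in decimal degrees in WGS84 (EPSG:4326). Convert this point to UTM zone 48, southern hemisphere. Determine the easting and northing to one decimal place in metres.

Zone 48 central meridian λ₀ = 6×48 − 183 = 105°; Δλ = +0.4284°.
Transverse Mercator on WGS84 with k₀ = 0.9996 gives E = 531968.107 m, N = 4685667.180 m.

E 531968.1 m, N 4685667.2 m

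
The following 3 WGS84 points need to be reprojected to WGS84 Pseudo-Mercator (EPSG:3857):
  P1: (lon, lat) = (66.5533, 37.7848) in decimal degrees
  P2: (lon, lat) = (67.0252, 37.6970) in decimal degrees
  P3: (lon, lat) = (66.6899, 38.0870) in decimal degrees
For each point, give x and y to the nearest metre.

P1: x 7408679 m, y 4549070 m; P2: x 7461211 m, y 4536710 m; P3: x 7423886 m, y 4591723 m

Web Mercator: x = R·λ, y = R·ln tan(π/4+φ/2), R = 6378137 m.
P1 (37.7848°, 66.5533°) → (7408679.467, 4549069.717) m.
P2 (37.6970°, 67.0252°) → (7461211.134, 4536710.060) m.
P3 (38.0870°, 66.6899°) → (7423885.709, 4591723.296) m.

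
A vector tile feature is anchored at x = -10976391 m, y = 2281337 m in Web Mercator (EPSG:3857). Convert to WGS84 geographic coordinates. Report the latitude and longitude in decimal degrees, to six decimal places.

R = 6378137 m. λ = x/R = -98.60259800°.
φ = 2·arctan(exp(y/R)) − 90° = 2·arctan(1.43001) − 90° = 20.07009928°.

lat 20.070099°, lon -98.602598°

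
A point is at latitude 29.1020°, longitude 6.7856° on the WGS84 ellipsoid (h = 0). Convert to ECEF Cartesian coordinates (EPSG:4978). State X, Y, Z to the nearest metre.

WGS84: a = 6378137 m, e² = 0.006694380; N(φ) = a/√(1−e²sin²φ) = 6383193.111 m.
X = (N+h)·cosφ·cosλ = 5538280.452 m; Y = (N+h)·cosφ·sinλ = 658988.290 m; Z = (N(1−e²)+h)·sinφ = 3083784.184 m.

X 5538280 m, Y 658988 m, Z 3083784 m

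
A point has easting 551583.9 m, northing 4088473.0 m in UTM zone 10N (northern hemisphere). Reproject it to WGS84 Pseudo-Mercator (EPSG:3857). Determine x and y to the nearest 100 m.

Unproject from UTM 10N (λ₀ = -123°) → φ = 36.94090023°, λ = -122.42070053°.
Web Mercator (R = 6378137 m): x = -13627810.045 m, y = 4430872.240 m.

x -13627800 m, y 4430900 m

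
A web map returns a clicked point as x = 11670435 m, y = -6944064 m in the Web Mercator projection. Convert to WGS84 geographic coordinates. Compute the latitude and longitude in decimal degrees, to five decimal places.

lat -52.78900°, lon 104.83730°

R = 6378137 m. λ = x/R = 104.83730133°.
φ = 2·arctan(exp(y/R)) − 90° = 2·arctan(0.33664) − 90° = -52.78900216°.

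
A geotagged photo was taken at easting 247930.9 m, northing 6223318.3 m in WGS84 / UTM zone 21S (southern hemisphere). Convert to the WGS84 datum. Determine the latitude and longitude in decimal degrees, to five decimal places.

lat -34.10060°, lon -59.73240°

Zone 21S: λ₀ = -57°, k₀ = 0.9996, false easting 500000 m, false northing 10000000 m.
Meridian distance M = (N − FN)/k₀ = -3778193.0 m.
Inverse transverse Mercator on WGS84 gives φ = -34.10059996°, λ = -59.73239966°.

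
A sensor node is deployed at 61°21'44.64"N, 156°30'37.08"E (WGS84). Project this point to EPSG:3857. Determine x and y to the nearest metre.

x 17422647 m, y 8709515 m

Web Mercator is spherical with R = a = 6378137 m.
x = R·λ = 6378137 × 2.731620048 = 17422646.900 m.
y = R·ln tan(π/4 + φ/2) = 6378137 × 1.365526420 = 8709514.587 m.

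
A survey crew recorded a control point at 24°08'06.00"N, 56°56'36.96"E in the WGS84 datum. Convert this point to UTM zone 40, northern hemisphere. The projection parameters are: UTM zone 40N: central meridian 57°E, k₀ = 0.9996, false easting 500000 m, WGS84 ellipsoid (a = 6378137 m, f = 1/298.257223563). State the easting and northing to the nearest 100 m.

Zone 40 central meridian λ₀ = 6×40 − 183 = 57°; Δλ = -0.0564°.
Transverse Mercator on WGS84 with k₀ = 0.9996 gives E = 494269.495 m, N = 2669174.202 m.

E 494300 m, N 2669200 m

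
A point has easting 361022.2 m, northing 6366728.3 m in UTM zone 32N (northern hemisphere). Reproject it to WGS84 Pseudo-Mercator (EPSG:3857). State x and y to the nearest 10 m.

x 744250 m, y 7846870 m

Unproject from UTM 32N (λ₀ = 9°) → φ = 57.42200025°, λ = 6.68569972°.
Web Mercator (R = 6378137 m): x = 744248.689 m, y = 7846865.504 m.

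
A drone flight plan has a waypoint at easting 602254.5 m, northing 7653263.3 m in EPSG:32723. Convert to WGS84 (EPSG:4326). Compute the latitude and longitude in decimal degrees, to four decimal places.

lat -21.2193°, lon -44.0147°

Zone 23S: λ₀ = -45°, k₀ = 0.9996, false easting 500000 m, false northing 10000000 m.
Meridian distance M = (N − FN)/k₀ = -2347675.8 m.
Inverse transverse Mercator on WGS84 gives φ = -21.21929973°, λ = -44.01469985°.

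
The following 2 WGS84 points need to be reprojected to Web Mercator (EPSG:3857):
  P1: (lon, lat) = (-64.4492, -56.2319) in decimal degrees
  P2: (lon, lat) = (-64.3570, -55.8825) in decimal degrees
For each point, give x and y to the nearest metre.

P1: x -7174452 m, y -7604720 m; P2: x -7164188 m, y -7535060 m

Web Mercator: x = R·λ, y = R·ln tan(π/4+φ/2), R = 6378137 m.
P1 (-56.2319°, -64.4492°) → (-7174452.126, -7604719.577) m.
P2 (-55.8825°, -64.3570°) → (-7164188.469, -7535060.200) m.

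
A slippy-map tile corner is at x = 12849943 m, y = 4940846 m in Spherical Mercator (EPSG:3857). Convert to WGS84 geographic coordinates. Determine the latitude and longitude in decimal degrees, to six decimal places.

lat 40.513502°, lon 115.433002°

R = 6378137 m. λ = x/R = 115.43300197°.
φ = 2·arctan(exp(y/R)) − 90° = 2·arctan(2.16984) − 90° = 40.51350202°.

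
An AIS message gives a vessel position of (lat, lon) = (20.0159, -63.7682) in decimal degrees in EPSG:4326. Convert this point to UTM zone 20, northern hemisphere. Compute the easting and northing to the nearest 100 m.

E 419600 m, N 2213400 m

Zone 20 central meridian λ₀ = 6×20 − 183 = -63°; Δλ = -0.7682°.
Transverse Mercator on WGS84 with k₀ = 0.9996 gives E = 419648.480 m, N = 2213425.185 m.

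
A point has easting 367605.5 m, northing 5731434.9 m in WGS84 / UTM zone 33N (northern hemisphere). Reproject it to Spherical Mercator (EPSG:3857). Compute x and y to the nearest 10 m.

Unproject from UTM 33N (λ₀ = 15°) → φ = 51.71820025°, λ = 13.08339983°.
Web Mercator (R = 6378137 m): x = 1456437.407 m, y = 6749331.950 m.

x 1456440 m, y 6749330 m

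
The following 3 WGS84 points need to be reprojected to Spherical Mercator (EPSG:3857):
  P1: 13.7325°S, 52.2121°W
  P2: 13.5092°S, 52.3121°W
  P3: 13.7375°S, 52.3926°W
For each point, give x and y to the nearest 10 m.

Web Mercator: x = R·λ, y = R·ln tan(π/4+φ/2), R = 6378137 m.
P1 (-13.7325°, -52.2121°) → (-5812224.385, -1543544.710) m.
P2 (-13.5092°, -52.3121°) → (-5823356.334, -1517967.706) m.
P3 (-13.7375°, -52.3926°) → (-5832317.553, -1544117.692) m.

P1: x -5812220 m, y -1543540 m; P2: x -5823360 m, y -1517970 m; P3: x -5832320 m, y -1544120 m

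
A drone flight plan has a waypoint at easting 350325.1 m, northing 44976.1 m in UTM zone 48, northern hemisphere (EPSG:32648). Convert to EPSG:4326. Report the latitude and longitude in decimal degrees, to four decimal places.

lat 0.4068°, lon 103.6550°

Zone 48N: λ₀ = 105°, k₀ = 0.9996, false easting 500000 m.
Meridian distance M = (N − FN)/k₀ = 44994.1 m.
Inverse transverse Mercator on WGS84 gives φ = 0.40679995°, λ = 103.65500015°.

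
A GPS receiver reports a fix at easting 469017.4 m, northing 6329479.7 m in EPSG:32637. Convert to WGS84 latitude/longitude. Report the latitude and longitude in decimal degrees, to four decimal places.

Zone 37N: λ₀ = 39°, k₀ = 0.9996, false easting 500000 m.
Meridian distance M = (N − FN)/k₀ = 6332012.5 m.
Inverse transverse Mercator on WGS84 gives φ = 57.10760017°, λ = 38.48850062°.

lat 57.1076°, lon 38.4885°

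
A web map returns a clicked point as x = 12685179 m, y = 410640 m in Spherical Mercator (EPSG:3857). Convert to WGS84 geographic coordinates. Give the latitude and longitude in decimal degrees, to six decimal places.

lat 3.686296°, lon 113.952902°

R = 6378137 m. λ = x/R = 113.95290177°.
φ = 2·arctan(exp(y/R)) − 90° = 2·arctan(1.06650) − 90° = 3.68629609°.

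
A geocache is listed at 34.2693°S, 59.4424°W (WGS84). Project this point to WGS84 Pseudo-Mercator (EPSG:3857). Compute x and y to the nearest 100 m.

x -6617100 m, y -4065000 m

Web Mercator is spherical with R = a = 6378137 m.
x = R·λ = 6378137 × -1.037465595 = -6617097.700 m.
y = R·ln tan(π/4 + φ/2) = 6378137 × -0.637336578 = -4065020.011 m.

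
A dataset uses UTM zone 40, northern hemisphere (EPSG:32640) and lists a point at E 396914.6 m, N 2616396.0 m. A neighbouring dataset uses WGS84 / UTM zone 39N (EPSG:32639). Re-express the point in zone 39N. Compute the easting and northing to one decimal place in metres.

UTM 40N → geographic: φ = 23.65500038°, λ = 55.98920023°.
UTM 39N (λ₀ = 51°) forward: E = 1009239.857 m, N = 2624942.362 m.

E 1009239.9 m, N 2624942.4 m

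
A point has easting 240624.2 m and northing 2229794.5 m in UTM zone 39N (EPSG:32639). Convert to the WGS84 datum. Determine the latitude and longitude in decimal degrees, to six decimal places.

lat 20.148000°, lon 48.518700°

Zone 39N: λ₀ = 51°, k₀ = 0.9996, false easting 500000 m.
Meridian distance M = (N − FN)/k₀ = 2230686.8 m.
Inverse transverse Mercator on WGS84 gives φ = 20.14799989°, λ = 48.51869969°.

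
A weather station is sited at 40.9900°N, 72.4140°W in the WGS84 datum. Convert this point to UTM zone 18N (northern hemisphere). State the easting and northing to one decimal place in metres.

Zone 18 central meridian λ₀ = 6×18 − 183 = -75°; Δλ = +2.5860°.
Transverse Mercator on WGS84 with k₀ = 0.9996 gives E = 717529.872 m, N = 4540868.107 m.

E 717529.9 m, N 4540868.1 m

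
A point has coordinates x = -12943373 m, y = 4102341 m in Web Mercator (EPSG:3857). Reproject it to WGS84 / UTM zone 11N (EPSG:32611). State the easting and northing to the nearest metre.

Web Mercator inverse (R = 6378137 m) → φ = 34.54590202°, λ = -116.27229794°.
UTM 11N forward: E = 566769.419 m, N = 3822927.659 m.

E 566769 m, N 3822928 m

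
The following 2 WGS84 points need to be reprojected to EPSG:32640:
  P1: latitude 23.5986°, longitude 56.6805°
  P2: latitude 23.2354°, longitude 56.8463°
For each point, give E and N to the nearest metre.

P1: E 467403 m, N 2609824 m; P2: E 484276 m, N 2569587 m

UTM zone 40N: λ₀ = 57°, k₀ = 0.9996.
P1 (23.5986°, 56.6805°) → (467403.197, 2609823.515) m.
P2 (23.2354°, 56.8463°) → (484276.023, 2569587.184) m.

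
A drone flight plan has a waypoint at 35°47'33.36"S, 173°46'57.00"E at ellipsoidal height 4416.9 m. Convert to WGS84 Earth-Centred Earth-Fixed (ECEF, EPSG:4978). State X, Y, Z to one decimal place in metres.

X -5152587.0 m, Y 561342.5 m, Z -3712133.0 m

WGS84: a = 6378137 m, e² = 0.006694380; N(φ) = a/√(1−e²sin²φ) = 6385451.997 m.
X = (N+h)·cosφ·cosλ = -5152586.981 m; Y = (N+h)·cosφ·sinλ = 561342.466 m; Z = (N(1−e²)+h)·sinφ = -3712132.970 m.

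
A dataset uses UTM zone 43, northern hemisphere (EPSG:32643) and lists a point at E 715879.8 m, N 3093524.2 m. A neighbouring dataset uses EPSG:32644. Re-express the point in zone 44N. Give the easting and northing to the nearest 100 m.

E 125500 m, N 3097400 m

UTM 43N → geographic: φ = 27.94929997°, λ = 77.19429992°.
UTM 44N (λ₀ = 81°) forward: E = 125483.514 m, N = 3097421.244 m.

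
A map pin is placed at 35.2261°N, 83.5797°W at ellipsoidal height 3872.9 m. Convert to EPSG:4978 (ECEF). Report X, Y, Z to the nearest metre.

X 583612 m, Y -5186430 m, Z 3660620 m

WGS84: a = 6378137 m, e² = 0.006694380; N(φ) = a/√(1−e²sin²φ) = 6385251.718 m.
X = (N+h)·cosφ·cosλ = 583612.055 m; Y = (N+h)·cosφ·sinλ = -5186429.680 m; Z = (N(1−e²)+h)·sinφ = 3660620.092 m.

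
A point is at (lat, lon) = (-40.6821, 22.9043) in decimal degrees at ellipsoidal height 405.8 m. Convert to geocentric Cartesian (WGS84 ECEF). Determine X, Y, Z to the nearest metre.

WGS84: a = 6378137 m, e² = 0.006694380; N(φ) = a/√(1−e²sin²φ) = 6387228.021 m.
X = (N+h)·cosφ·cosλ = 4462067.374 m; Y = (N+h)·cosφ·sinλ = 1885245.694 m; Z = (N(1−e²)+h)·sinφ = -4135980.052 m.

X 4462067 m, Y 1885246 m, Z -4135980 m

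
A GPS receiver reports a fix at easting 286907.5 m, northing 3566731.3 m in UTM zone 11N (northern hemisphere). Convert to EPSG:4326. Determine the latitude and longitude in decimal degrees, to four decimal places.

Zone 11N: λ₀ = -117°, k₀ = 0.9996, false easting 500000 m.
Meridian distance M = (N − FN)/k₀ = 3568158.6 m.
Inverse transverse Mercator on WGS84 gives φ = 32.21700022°, λ = -119.26110005°.

lat 32.2170°, lon -119.2611°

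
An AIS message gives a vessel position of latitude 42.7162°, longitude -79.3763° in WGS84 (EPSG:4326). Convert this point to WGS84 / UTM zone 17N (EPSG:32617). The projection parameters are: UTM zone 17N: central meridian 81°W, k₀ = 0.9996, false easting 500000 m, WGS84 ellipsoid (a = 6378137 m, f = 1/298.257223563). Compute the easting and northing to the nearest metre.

E 632954 m, N 4730578 m

Zone 17 central meridian λ₀ = 6×17 − 183 = -81°; Δλ = +1.6237°.
Transverse Mercator on WGS84 with k₀ = 0.9996 gives E = 632954.028 m, N = 4730578.219 m.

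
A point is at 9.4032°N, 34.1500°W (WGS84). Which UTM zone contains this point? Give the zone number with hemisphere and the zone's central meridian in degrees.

UTM zone = ⌊(λ + 180)/6⌋ + 1; -34.1500° ∈ [-36°, -30°) → zone 25.
Hemisphere: N (φ ≥ 0).
Central meridian λ₀ = 6×25 − 183 = -33°.

Zone 25N, central meridian -33°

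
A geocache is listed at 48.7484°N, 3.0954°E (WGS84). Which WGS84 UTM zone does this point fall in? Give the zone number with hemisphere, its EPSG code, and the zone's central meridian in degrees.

UTM zone = ⌊(λ + 180)/6⌋ + 1; 3.0954° ∈ [0°, 6°) → zone 31.
Hemisphere: N (φ ≥ 0).
Central meridian λ₀ = 6×31 − 183 = 3°.
EPSG code: 32631.

Zone 31N (EPSG:32631), central meridian 3°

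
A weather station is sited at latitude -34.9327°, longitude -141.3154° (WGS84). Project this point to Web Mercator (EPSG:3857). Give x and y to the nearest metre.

Web Mercator is spherical with R = a = 6378137 m.
x = R·λ = 6378137 × -2.466419014 = -15731158.369 m.
y = R·ln tan(π/4 + φ/2) = 6378137 × -0.651403239 = -4154739.100 m.

x -15731158 m, y -4154739 m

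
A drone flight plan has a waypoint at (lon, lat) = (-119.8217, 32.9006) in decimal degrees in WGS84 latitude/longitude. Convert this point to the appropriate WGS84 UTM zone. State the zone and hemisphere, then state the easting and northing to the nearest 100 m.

Zone 11N: E 236100 m, N 3643800 m

Longitude -119.8217° lies in the 6° band [-120°, -114°), giving zone 11; latitude is north of the equator, so 11N.
Zone 11 central meridian λ₀ = 6×11 − 183 = -117°; Δλ = -2.8217°.
Transverse Mercator on WGS84 with k₀ = 0.9996 gives E = 236069.305 m, N = 3643799.436 m.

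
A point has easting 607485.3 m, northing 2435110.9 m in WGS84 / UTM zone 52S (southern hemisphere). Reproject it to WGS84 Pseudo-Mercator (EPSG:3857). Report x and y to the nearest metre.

x 14648710 m, y -10499887 m

Unproject from UTM 52S (λ₀ = 129°) → φ = -68.17730036°, λ = 131.59160109°.
Web Mercator (R = 6378137 m): x = 14648710.025 m, y = -10499887.439 m.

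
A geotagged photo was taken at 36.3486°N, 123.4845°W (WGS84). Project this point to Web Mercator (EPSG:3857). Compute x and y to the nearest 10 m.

Web Mercator is spherical with R = a = 6378137 m.
x = R·λ = 6378137 × -2.155211100 = -13746231.661 m.
y = R·ln tan(π/4 + φ/2) = 6378137 × 0.681812702 = 4348694.823 m.

x -13746230 m, y 4348690 m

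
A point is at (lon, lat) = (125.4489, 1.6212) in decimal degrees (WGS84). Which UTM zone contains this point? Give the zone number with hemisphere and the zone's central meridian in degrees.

Zone 51N, central meridian 123°

UTM zone = ⌊(λ + 180)/6⌋ + 1; 125.4489° ∈ [120°, 126°) → zone 51.
Hemisphere: N (φ ≥ 0).
Central meridian λ₀ = 6×51 − 183 = 123°.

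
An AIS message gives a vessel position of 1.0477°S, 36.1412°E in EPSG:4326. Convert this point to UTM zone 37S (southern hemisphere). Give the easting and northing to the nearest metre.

E 181807 m, N 9884052 m

Zone 37 central meridian λ₀ = 6×37 − 183 = 39°; Δλ = -2.8588°.
Transverse Mercator on WGS84 with k₀ = 0.9996 gives E = 181807.107 m, N = 9884052.301 m.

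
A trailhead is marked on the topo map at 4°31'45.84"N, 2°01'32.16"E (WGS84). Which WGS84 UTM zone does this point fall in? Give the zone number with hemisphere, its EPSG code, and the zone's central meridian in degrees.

Zone 31N (EPSG:32631), central meridian 3°

UTM zone = ⌊(λ + 180)/6⌋ + 1; 2.0256° ∈ [0°, 6°) → zone 31.
Hemisphere: N (φ ≥ 0).
Central meridian λ₀ = 6×31 − 183 = 3°.
EPSG code: 32631.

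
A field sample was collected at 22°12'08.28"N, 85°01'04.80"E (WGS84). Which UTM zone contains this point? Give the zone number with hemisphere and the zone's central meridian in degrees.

UTM zone = ⌊(λ + 180)/6⌋ + 1; 85.0180° ∈ [84°, 90°) → zone 45.
Hemisphere: N (φ ≥ 0).
Central meridian λ₀ = 6×45 − 183 = 87°.

Zone 45N, central meridian 87°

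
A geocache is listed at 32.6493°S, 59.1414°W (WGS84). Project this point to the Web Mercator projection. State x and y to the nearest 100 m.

Web Mercator is spherical with R = a = 6378137 m.
x = R·λ = 6378137 × -1.032212154 = -6583590.533 m.
y = R·ln tan(π/4 + φ/2) = 6378137 × -0.603443668 = -3848846.386 m.

x -6583600 m, y -3848800 m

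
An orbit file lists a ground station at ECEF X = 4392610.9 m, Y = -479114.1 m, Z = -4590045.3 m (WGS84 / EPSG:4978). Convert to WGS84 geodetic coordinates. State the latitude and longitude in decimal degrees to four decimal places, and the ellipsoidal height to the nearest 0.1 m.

lat -46.2820°, lon -6.2248°, h 4260.1 m

λ = atan2(Y, X) = -6.22480021°; p = √(X²+Y²) = 4418662.8 m.
Bowring's method on WGS84 (a = 6378137 m, b = 6356752.314 m) gives φ = -46.28199975°, h = 4260.086 m.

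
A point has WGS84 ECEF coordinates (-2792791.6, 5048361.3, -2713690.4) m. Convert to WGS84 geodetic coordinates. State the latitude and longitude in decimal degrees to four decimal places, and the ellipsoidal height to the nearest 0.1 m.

λ = atan2(Y, X) = 118.95169991°; p = √(X²+Y²) = 5769370.6 m.
Bowring's method on WGS84 (a = 6378137 m, b = 6356752.314 m) gives φ = -25.33899987°, h = 1468.886 m.

lat -25.3390°, lon 118.9517°, h 1468.9 m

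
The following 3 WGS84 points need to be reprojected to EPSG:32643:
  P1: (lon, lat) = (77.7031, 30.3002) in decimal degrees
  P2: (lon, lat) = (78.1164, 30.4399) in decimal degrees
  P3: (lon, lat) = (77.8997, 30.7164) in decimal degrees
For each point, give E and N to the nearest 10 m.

UTM zone 43N: λ₀ = 75°, k₀ = 0.9996.
P1 (30.3002°, 77.7031°) → (759967.173, 3355146.117) m.
P2 (30.4399°, 78.1164°) → (799307.418, 3371657.971) m.
P3 (30.7164°, 77.8997°) → (777695.887, 3401763.854) m.

P1: E 759970 m, N 3355150 m; P2: E 799310 m, N 3371660 m; P3: E 777700 m, N 3401760 m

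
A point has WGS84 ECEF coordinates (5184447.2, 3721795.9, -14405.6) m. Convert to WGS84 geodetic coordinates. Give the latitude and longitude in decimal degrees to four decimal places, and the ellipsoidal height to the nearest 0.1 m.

lat -0.1302°, lon 35.6737°, h 3905.5 m

λ = atan2(Y, X) = 35.67370026°; p = √(X²+Y²) = 6382026.1 m.
Bowring's method on WGS84 (a = 6378137 m, b = 6356752.314 m) gives φ = -0.13019970°, h = 3905.495 m.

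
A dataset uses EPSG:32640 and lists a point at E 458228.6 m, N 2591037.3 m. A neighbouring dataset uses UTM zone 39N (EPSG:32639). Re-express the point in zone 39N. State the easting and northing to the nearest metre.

E 1071784 m, N 2602095 m

UTM 40N → geographic: φ = 23.42870013°, λ = 56.59110037°.
UTM 39N (λ₀ = 51°) forward: E = 1071783.748 m, N = 2602094.562 m.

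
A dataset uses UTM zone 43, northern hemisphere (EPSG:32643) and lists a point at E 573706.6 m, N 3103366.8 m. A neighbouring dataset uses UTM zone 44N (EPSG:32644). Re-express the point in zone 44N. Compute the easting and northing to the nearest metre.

E -16343 m, N 3114286 m

UTM 43N → geographic: φ = 28.05359978°, λ = 75.75000047°.
UTM 44N (λ₀ = 81°) forward: E = -16343.099 m, N = 3114285.542 m.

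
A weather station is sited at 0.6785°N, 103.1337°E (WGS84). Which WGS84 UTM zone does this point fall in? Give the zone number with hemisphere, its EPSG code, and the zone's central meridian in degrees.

UTM zone = ⌊(λ + 180)/6⌋ + 1; 103.1337° ∈ [102°, 108°) → zone 48.
Hemisphere: N (φ ≥ 0).
Central meridian λ₀ = 6×48 − 183 = 105°.
EPSG code: 32648.

Zone 48N (EPSG:32648), central meridian 105°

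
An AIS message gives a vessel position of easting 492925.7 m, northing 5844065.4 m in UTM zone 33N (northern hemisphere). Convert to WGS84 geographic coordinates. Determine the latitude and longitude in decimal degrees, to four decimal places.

Zone 33N: λ₀ = 15°, k₀ = 0.9996, false easting 500000 m.
Meridian distance M = (N − FN)/k₀ = 5846404.0 m.
Inverse transverse Mercator on WGS84 gives φ = 52.74640023°, λ = 14.89520009°.

lat 52.7464°, lon 14.8952°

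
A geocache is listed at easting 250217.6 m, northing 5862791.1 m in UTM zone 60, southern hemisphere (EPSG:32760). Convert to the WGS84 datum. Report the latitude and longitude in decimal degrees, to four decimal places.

lat -37.3480°, lon 174.1801°

Zone 60S: λ₀ = 177°, k₀ = 0.9996, false easting 500000 m, false northing 10000000 m.
Meridian distance M = (N − FN)/k₀ = -4138864.4 m.
Inverse transverse Mercator on WGS84 gives φ = -37.34799974°, λ = 174.18009991°.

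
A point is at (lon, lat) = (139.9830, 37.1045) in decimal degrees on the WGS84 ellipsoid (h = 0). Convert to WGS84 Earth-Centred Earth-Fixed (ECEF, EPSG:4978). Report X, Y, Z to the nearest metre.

X -3900497 m, Y 3274878 m, Z 3826649 m

WGS84: a = 6378137 m, e² = 0.006694380; N(φ) = a/√(1−e²sin²φ) = 6385920.824 m.
X = (N+h)·cosφ·cosλ = -3900496.879 m; Y = (N+h)·cosφ·sinλ = 3274878.126 m; Z = (N(1−e²)+h)·sinφ = 3826648.779 m.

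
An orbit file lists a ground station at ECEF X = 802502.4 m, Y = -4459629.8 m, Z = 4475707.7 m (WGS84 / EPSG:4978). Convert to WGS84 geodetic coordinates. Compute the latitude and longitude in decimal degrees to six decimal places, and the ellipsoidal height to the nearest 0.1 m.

λ = atan2(Y, X) = -79.79890052°; p = √(X²+Y²) = 4531259.0 m.
Bowring's method on WGS84 (a = 6378137 m, b = 6356752.314 m) gives φ = 44.83899999°, h = 1458.735 m.

lat 44.839000°, lon -79.798901°, h 1458.7 m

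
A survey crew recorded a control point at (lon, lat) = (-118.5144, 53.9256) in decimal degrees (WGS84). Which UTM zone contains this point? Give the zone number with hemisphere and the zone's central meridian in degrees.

UTM zone = ⌊(λ + 180)/6⌋ + 1; -118.5144° ∈ [-120°, -114°) → zone 11.
Hemisphere: N (φ ≥ 0).
Central meridian λ₀ = 6×11 − 183 = -117°.

Zone 11N, central meridian -117°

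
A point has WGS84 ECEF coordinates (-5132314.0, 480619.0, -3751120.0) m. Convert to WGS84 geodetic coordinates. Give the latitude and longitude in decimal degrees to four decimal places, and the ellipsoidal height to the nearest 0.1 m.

lat -36.2265°, lon 174.6501°, h 4441.4 m

λ = atan2(Y, X) = 174.65010042°; p = √(X²+Y²) = 5154768.8 m.
Bowring's method on WGS84 (a = 6378137 m, b = 6356752.314 m) gives φ = -36.22650021°, h = 4441.419 m.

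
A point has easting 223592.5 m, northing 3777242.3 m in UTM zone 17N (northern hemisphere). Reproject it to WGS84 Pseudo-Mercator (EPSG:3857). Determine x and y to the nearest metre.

Unproject from UTM 17N (λ₀ = -81°) → φ = 34.09950014°, λ = -83.99610031°.
Web Mercator (R = 6378137 m): x = -9350403.115 m, y = 4042170.301 m.

x -9350403 m, y 4042170 m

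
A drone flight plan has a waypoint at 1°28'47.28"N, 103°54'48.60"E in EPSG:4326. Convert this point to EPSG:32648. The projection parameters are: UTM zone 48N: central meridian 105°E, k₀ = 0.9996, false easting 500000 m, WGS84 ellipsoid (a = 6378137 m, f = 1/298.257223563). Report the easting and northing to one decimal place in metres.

E 379132.5 m, N 163592.3 m

Zone 48 central meridian λ₀ = 6×48 − 183 = 105°; Δλ = -1.0865°.
Transverse Mercator on WGS84 with k₀ = 0.9996 gives E = 379132.521 m, N = 163592.325 m.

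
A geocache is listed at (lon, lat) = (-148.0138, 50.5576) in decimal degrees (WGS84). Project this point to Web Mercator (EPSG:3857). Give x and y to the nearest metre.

Web Mercator is spherical with R = a = 6378137 m.
x = R·λ = 6378137 × -2.583328148 = -16476820.846 m.
y = R·ln tan(π/4 + φ/2) = 6378137 × 1.025912151 = 6543408.247 m.

x -16476821 m, y 6543408 m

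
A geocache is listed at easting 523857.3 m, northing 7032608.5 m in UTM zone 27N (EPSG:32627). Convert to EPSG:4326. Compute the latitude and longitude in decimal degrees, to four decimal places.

Zone 27N: λ₀ = -21°, k₀ = 0.9996, false easting 500000 m.
Meridian distance M = (N − FN)/k₀ = 7035422.7 m.
Inverse transverse Mercator on WGS84 gives φ = 63.42120025°, λ = -20.52209925°.

lat 63.4212°, lon -20.5221°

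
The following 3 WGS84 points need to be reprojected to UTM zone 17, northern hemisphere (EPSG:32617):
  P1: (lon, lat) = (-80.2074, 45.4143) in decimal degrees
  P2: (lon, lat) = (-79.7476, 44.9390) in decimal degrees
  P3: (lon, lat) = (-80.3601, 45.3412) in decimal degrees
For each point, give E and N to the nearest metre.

P1: E 562017 m, N 5029281 m; P2: E 598813 m, N 4976937 m; P3: E 550134 m, N 5021054 m

UTM zone 17N: λ₀ = -81°, k₀ = 0.9996.
P1 (45.4143°, -80.2074°) → (562017.148, 5029281.068) m.
P2 (44.9390°, -79.7476°) → (598812.987, 4976936.999) m.
P3 (45.3412°, -80.3601°) → (550133.670, 5021053.670) m.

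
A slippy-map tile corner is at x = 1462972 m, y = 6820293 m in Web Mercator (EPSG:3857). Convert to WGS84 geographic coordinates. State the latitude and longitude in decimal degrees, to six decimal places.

lat 52.111399°, lon 13.142101°

R = 6378137 m. λ = x/R = 13.14210108°.
φ = 2·arctan(exp(y/R)) − 90° = 2·arctan(2.91341) − 90° = 52.11139933°.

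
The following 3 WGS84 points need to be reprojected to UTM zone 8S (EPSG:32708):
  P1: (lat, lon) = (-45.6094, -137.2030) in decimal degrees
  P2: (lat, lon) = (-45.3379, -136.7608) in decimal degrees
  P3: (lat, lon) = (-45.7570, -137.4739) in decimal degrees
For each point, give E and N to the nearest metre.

P1: E 328221 m, N 4946989 m; P2: E 362040 m, N 4978004 m; P3: E 307605 m, N 4929974 m

UTM zone 8S: λ₀ = -135°, k₀ = 0.9996.
P1 (-45.6094°, -137.2030°) → (328221.130, 4946988.914) m.
P2 (-45.3379°, -136.7608°) → (362040.364, 4978004.051) m.
P3 (-45.7570°, -137.4739°) → (307604.865, 4929974.402) m.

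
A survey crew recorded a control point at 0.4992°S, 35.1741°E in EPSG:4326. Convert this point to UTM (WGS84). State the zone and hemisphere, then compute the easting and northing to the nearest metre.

Zone 36S: E 741972 m, N 9944783 m

Longitude 35.1741° lies in the 6° band [30°, 36°), giving zone 36; latitude is south of the equator, so 36S.
Zone 36 central meridian λ₀ = 6×36 − 183 = 33°; Δλ = +2.1741°.
Transverse Mercator on WGS84 with k₀ = 0.9996 gives E = 741972.233 m, N = 9944783.374 m.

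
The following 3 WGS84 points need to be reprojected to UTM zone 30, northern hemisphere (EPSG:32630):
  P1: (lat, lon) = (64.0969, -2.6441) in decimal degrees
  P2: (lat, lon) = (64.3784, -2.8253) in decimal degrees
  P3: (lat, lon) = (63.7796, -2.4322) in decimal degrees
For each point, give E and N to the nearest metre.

UTM zone 30N: λ₀ = -3°, k₀ = 0.9996.
P1 (64.0969°, -2.6441°) → (517347.463, 7107860.534) m.
P2 (64.3784°, -2.8253°) → (508429.203, 7139193.007) m.
P3 (63.7796°, -2.4322°) → (527990.596, 7072579.184) m.

P1: E 517347 m, N 7107861 m; P2: E 508429 m, N 7139193 m; P3: E 527991 m, N 7072579 m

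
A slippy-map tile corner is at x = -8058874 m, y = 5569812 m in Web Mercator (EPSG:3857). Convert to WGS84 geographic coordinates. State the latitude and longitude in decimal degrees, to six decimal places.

R = 6378137 m. λ = x/R = -72.39409687°.
φ = 2·arctan(exp(y/R)) − 90° = 2·arctan(2.39472) − 90° = 44.67059737°.

lat 44.670597°, lon -72.394097°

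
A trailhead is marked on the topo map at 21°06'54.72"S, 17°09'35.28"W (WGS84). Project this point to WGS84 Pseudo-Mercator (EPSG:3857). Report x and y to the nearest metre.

x -1910220 m, y -2405620 m

Web Mercator is spherical with R = a = 6378137 m.
x = R·λ = 6378137 × -0.299495009 = -1910220.198 m.
y = R·ln tan(π/4 + φ/2) = 6378137 × -0.377166604 = -2405620.270 m.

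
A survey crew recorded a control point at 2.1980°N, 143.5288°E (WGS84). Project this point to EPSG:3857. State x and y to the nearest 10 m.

Web Mercator is spherical with R = a = 6378137 m.
x = R·λ = 6378137 × 2.505050131 = 15977552.930 m.
y = R·ln tan(π/4 + φ/2) = 6378137 × 0.038371750 = 244740.278 m.

x 15977550 m, y 244740 m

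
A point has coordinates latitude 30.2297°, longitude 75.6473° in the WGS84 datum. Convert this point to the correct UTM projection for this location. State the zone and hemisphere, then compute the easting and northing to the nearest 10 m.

Zone 43N: E 562290 m, N 3344420 m

Longitude 75.6473° lies in the 6° band [72°, 78°), giving zone 43; latitude is north of the equator, so 43N.
Zone 43 central meridian λ₀ = 6×43 − 183 = 75°; Δλ = +0.6473°.
Transverse Mercator on WGS84 with k₀ = 0.9996 gives E = 562286.968 m, N = 3344415.566 m.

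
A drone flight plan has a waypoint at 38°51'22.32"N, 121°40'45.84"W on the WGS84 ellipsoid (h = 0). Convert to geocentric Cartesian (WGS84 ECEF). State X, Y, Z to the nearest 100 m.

X -2611800 m, Y -4232300 m, Z 3979900 m

WGS84: a = 6378137 m, e² = 0.006694380; N(φ) = a/√(1−e²sin²φ) = 6386556.341 m.
X = (N+h)·cosφ·cosλ = -2611837.191 m; Y = (N+h)·cosφ·sinλ = -4232327.670 m; Z = (N(1−e²)+h)·sinφ = 3979898.204 m.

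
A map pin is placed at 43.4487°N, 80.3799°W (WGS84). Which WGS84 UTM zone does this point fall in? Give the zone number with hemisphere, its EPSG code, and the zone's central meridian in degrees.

Zone 17N (EPSG:32617), central meridian -81°

UTM zone = ⌊(λ + 180)/6⌋ + 1; -80.3799° ∈ [-84°, -78°) → zone 17.
Hemisphere: N (φ ≥ 0).
Central meridian λ₀ = 6×17 − 183 = -81°.
EPSG code: 32617.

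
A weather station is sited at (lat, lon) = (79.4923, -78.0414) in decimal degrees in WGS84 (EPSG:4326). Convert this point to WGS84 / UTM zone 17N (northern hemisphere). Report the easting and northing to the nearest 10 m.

E 560210 m, N 8826450 m

Zone 17 central meridian λ₀ = 6×17 − 183 = -81°; Δλ = +2.9586°.
Transverse Mercator on WGS84 with k₀ = 0.9996 gives E = 560208.976 m, N = 8826448.431 m.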